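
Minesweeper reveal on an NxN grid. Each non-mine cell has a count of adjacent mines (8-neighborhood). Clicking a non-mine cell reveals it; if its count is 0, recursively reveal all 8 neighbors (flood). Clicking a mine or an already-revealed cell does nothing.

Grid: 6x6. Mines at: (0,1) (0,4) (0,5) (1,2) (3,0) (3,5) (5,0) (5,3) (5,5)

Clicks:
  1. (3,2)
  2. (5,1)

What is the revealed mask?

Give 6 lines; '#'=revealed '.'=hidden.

Answer: ......
......
.####.
.####.
.####.
.#....

Derivation:
Click 1 (3,2) count=0: revealed 12 new [(2,1) (2,2) (2,3) (2,4) (3,1) (3,2) (3,3) (3,4) (4,1) (4,2) (4,3) (4,4)] -> total=12
Click 2 (5,1) count=1: revealed 1 new [(5,1)] -> total=13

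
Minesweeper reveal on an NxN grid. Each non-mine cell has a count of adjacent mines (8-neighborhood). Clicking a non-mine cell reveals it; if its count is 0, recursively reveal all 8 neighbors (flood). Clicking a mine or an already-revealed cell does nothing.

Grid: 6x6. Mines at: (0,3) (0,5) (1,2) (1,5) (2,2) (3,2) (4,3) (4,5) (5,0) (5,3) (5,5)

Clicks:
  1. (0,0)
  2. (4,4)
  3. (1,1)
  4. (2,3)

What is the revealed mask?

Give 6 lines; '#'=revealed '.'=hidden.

Click 1 (0,0) count=0: revealed 10 new [(0,0) (0,1) (1,0) (1,1) (2,0) (2,1) (3,0) (3,1) (4,0) (4,1)] -> total=10
Click 2 (4,4) count=4: revealed 1 new [(4,4)] -> total=11
Click 3 (1,1) count=2: revealed 0 new [(none)] -> total=11
Click 4 (2,3) count=3: revealed 1 new [(2,3)] -> total=12

Answer: ##....
##....
##.#..
##....
##..#.
......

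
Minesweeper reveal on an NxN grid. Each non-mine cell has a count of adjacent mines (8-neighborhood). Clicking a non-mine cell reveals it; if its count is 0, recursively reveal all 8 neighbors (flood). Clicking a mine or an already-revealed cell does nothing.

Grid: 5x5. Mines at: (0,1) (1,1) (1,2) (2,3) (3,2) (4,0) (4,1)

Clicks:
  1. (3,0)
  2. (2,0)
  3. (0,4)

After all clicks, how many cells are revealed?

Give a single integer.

Click 1 (3,0) count=2: revealed 1 new [(3,0)] -> total=1
Click 2 (2,0) count=1: revealed 1 new [(2,0)] -> total=2
Click 3 (0,4) count=0: revealed 4 new [(0,3) (0,4) (1,3) (1,4)] -> total=6

Answer: 6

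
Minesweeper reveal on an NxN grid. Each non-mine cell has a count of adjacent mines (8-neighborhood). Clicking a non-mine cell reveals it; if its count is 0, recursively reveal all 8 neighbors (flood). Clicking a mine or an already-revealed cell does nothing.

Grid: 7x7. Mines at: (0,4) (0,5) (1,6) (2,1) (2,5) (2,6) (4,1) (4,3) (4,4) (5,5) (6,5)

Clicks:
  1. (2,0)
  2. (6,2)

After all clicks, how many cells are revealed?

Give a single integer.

Click 1 (2,0) count=1: revealed 1 new [(2,0)] -> total=1
Click 2 (6,2) count=0: revealed 10 new [(5,0) (5,1) (5,2) (5,3) (5,4) (6,0) (6,1) (6,2) (6,3) (6,4)] -> total=11

Answer: 11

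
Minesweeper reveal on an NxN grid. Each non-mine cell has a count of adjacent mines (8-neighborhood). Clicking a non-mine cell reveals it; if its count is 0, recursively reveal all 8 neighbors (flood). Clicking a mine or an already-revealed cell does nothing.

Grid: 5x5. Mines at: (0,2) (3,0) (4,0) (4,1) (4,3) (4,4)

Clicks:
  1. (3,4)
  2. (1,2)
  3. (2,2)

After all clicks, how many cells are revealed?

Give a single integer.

Click 1 (3,4) count=2: revealed 1 new [(3,4)] -> total=1
Click 2 (1,2) count=1: revealed 1 new [(1,2)] -> total=2
Click 3 (2,2) count=0: revealed 12 new [(0,3) (0,4) (1,1) (1,3) (1,4) (2,1) (2,2) (2,3) (2,4) (3,1) (3,2) (3,3)] -> total=14

Answer: 14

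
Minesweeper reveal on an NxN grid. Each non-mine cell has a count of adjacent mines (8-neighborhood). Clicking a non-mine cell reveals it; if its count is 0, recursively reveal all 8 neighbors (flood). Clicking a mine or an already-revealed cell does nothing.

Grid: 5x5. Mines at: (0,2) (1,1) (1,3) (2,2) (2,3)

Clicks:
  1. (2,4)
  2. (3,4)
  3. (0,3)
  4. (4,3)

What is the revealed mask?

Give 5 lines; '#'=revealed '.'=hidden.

Answer: ...#.
.....
##..#
#####
#####

Derivation:
Click 1 (2,4) count=2: revealed 1 new [(2,4)] -> total=1
Click 2 (3,4) count=1: revealed 1 new [(3,4)] -> total=2
Click 3 (0,3) count=2: revealed 1 new [(0,3)] -> total=3
Click 4 (4,3) count=0: revealed 11 new [(2,0) (2,1) (3,0) (3,1) (3,2) (3,3) (4,0) (4,1) (4,2) (4,3) (4,4)] -> total=14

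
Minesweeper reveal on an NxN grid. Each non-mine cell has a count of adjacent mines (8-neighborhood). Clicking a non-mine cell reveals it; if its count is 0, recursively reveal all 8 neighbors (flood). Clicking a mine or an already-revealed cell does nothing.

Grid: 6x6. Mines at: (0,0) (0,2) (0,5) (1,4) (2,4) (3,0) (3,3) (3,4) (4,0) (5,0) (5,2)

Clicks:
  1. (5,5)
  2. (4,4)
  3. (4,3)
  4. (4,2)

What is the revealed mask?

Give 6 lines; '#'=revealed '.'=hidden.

Answer: ......
......
......
......
..####
...###

Derivation:
Click 1 (5,5) count=0: revealed 6 new [(4,3) (4,4) (4,5) (5,3) (5,4) (5,5)] -> total=6
Click 2 (4,4) count=2: revealed 0 new [(none)] -> total=6
Click 3 (4,3) count=3: revealed 0 new [(none)] -> total=6
Click 4 (4,2) count=2: revealed 1 new [(4,2)] -> total=7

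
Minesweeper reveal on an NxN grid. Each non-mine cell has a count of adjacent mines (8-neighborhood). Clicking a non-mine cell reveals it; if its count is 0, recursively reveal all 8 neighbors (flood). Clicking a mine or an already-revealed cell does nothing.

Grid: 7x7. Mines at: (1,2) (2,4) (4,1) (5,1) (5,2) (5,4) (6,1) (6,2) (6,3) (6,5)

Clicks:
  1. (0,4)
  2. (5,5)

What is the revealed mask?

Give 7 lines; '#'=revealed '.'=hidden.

Answer: ...####
...####
.....##
.....##
.....##
.....##
.......

Derivation:
Click 1 (0,4) count=0: revealed 16 new [(0,3) (0,4) (0,5) (0,6) (1,3) (1,4) (1,5) (1,6) (2,5) (2,6) (3,5) (3,6) (4,5) (4,6) (5,5) (5,6)] -> total=16
Click 2 (5,5) count=2: revealed 0 new [(none)] -> total=16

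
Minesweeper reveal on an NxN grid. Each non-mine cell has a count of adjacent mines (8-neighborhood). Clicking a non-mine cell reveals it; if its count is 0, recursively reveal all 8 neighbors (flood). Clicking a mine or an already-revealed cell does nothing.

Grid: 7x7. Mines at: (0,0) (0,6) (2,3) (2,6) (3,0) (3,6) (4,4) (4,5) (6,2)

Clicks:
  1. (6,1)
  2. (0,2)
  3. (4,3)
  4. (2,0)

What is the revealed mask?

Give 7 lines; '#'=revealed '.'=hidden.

Click 1 (6,1) count=1: revealed 1 new [(6,1)] -> total=1
Click 2 (0,2) count=0: revealed 10 new [(0,1) (0,2) (0,3) (0,4) (0,5) (1,1) (1,2) (1,3) (1,4) (1,5)] -> total=11
Click 3 (4,3) count=1: revealed 1 new [(4,3)] -> total=12
Click 4 (2,0) count=1: revealed 1 new [(2,0)] -> total=13

Answer: .#####.
.#####.
#......
.......
...#...
.......
.#.....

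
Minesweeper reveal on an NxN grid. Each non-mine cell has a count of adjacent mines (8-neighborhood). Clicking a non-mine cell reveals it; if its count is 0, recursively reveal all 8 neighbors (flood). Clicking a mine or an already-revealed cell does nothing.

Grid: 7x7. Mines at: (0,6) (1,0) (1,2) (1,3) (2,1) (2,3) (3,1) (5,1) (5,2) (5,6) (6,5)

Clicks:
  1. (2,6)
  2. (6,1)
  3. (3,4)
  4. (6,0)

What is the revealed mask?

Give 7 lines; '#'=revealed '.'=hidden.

Answer: .......
....###
....###
...####
...####
...###.
##.....

Derivation:
Click 1 (2,6) count=0: revealed 17 new [(1,4) (1,5) (1,6) (2,4) (2,5) (2,6) (3,3) (3,4) (3,5) (3,6) (4,3) (4,4) (4,5) (4,6) (5,3) (5,4) (5,5)] -> total=17
Click 2 (6,1) count=2: revealed 1 new [(6,1)] -> total=18
Click 3 (3,4) count=1: revealed 0 new [(none)] -> total=18
Click 4 (6,0) count=1: revealed 1 new [(6,0)] -> total=19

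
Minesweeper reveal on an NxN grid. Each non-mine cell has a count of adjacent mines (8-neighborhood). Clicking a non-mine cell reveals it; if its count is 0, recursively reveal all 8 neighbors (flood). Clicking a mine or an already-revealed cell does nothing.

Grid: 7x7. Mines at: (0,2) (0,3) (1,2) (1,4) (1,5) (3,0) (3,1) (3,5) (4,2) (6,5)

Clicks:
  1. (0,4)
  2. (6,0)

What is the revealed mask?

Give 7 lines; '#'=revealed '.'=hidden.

Click 1 (0,4) count=3: revealed 1 new [(0,4)] -> total=1
Click 2 (6,0) count=0: revealed 12 new [(4,0) (4,1) (5,0) (5,1) (5,2) (5,3) (5,4) (6,0) (6,1) (6,2) (6,3) (6,4)] -> total=13

Answer: ....#..
.......
.......
.......
##.....
#####..
#####..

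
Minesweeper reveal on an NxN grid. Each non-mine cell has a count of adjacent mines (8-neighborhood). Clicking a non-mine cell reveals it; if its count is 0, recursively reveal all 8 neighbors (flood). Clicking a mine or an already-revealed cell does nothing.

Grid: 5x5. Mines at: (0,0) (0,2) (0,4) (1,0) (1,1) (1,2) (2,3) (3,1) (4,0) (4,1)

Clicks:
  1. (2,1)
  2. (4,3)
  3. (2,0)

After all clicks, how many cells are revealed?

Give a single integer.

Click 1 (2,1) count=4: revealed 1 new [(2,1)] -> total=1
Click 2 (4,3) count=0: revealed 6 new [(3,2) (3,3) (3,4) (4,2) (4,3) (4,4)] -> total=7
Click 3 (2,0) count=3: revealed 1 new [(2,0)] -> total=8

Answer: 8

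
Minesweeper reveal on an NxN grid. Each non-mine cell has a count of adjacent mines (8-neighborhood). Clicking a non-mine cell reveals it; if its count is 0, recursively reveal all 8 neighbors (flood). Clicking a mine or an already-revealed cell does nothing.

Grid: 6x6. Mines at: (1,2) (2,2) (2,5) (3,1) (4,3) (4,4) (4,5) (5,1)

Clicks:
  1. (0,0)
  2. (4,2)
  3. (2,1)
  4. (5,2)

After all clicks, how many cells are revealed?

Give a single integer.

Answer: 8

Derivation:
Click 1 (0,0) count=0: revealed 6 new [(0,0) (0,1) (1,0) (1,1) (2,0) (2,1)] -> total=6
Click 2 (4,2) count=3: revealed 1 new [(4,2)] -> total=7
Click 3 (2,1) count=3: revealed 0 new [(none)] -> total=7
Click 4 (5,2) count=2: revealed 1 new [(5,2)] -> total=8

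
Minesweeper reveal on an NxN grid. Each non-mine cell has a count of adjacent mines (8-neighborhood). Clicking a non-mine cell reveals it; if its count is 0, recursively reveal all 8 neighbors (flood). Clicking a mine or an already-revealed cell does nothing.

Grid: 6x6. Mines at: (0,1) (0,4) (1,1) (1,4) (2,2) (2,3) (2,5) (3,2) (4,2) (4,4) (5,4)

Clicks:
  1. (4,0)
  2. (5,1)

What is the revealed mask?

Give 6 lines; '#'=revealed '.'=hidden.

Click 1 (4,0) count=0: revealed 8 new [(2,0) (2,1) (3,0) (3,1) (4,0) (4,1) (5,0) (5,1)] -> total=8
Click 2 (5,1) count=1: revealed 0 new [(none)] -> total=8

Answer: ......
......
##....
##....
##....
##....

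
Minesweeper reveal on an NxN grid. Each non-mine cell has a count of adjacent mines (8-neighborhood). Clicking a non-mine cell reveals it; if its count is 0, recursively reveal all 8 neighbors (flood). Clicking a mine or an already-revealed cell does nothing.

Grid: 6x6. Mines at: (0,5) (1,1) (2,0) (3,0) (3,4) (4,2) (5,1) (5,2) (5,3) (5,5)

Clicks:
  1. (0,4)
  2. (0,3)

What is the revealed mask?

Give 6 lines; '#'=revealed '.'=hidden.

Click 1 (0,4) count=1: revealed 1 new [(0,4)] -> total=1
Click 2 (0,3) count=0: revealed 8 new [(0,2) (0,3) (1,2) (1,3) (1,4) (2,2) (2,3) (2,4)] -> total=9

Answer: ..###.
..###.
..###.
......
......
......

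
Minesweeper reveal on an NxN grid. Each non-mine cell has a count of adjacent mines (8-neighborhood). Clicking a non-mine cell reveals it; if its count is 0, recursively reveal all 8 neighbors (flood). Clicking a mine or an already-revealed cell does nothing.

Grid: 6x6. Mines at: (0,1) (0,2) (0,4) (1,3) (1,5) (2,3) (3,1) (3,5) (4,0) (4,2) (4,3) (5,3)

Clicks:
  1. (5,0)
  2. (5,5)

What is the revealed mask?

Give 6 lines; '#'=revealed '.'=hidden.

Click 1 (5,0) count=1: revealed 1 new [(5,0)] -> total=1
Click 2 (5,5) count=0: revealed 4 new [(4,4) (4,5) (5,4) (5,5)] -> total=5

Answer: ......
......
......
......
....##
#...##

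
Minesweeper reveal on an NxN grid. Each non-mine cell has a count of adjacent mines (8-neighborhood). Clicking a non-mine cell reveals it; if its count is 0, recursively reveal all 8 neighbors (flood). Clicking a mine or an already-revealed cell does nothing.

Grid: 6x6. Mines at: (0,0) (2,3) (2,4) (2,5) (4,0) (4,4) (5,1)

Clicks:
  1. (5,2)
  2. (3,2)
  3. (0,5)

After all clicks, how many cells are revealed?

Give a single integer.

Answer: 12

Derivation:
Click 1 (5,2) count=1: revealed 1 new [(5,2)] -> total=1
Click 2 (3,2) count=1: revealed 1 new [(3,2)] -> total=2
Click 3 (0,5) count=0: revealed 10 new [(0,1) (0,2) (0,3) (0,4) (0,5) (1,1) (1,2) (1,3) (1,4) (1,5)] -> total=12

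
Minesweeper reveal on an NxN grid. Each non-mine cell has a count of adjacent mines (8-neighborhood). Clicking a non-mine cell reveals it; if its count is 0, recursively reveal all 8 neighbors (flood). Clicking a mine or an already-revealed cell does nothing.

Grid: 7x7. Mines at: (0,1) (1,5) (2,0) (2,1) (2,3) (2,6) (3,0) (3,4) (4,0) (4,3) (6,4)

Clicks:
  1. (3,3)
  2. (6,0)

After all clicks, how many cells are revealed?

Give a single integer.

Answer: 9

Derivation:
Click 1 (3,3) count=3: revealed 1 new [(3,3)] -> total=1
Click 2 (6,0) count=0: revealed 8 new [(5,0) (5,1) (5,2) (5,3) (6,0) (6,1) (6,2) (6,3)] -> total=9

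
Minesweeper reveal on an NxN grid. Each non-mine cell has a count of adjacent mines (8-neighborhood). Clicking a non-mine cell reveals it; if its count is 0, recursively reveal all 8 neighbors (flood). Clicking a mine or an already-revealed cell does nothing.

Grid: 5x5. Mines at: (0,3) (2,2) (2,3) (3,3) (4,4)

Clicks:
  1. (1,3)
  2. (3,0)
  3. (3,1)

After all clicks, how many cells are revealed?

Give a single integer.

Answer: 15

Derivation:
Click 1 (1,3) count=3: revealed 1 new [(1,3)] -> total=1
Click 2 (3,0) count=0: revealed 14 new [(0,0) (0,1) (0,2) (1,0) (1,1) (1,2) (2,0) (2,1) (3,0) (3,1) (3,2) (4,0) (4,1) (4,2)] -> total=15
Click 3 (3,1) count=1: revealed 0 new [(none)] -> total=15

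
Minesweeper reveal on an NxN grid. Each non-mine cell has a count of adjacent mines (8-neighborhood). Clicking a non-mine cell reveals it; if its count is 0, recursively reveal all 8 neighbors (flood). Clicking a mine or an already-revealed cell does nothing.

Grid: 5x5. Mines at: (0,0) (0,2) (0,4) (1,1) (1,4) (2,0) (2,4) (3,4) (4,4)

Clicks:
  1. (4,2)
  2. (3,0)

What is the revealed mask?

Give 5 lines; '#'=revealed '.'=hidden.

Click 1 (4,2) count=0: revealed 11 new [(2,1) (2,2) (2,3) (3,0) (3,1) (3,2) (3,3) (4,0) (4,1) (4,2) (4,3)] -> total=11
Click 2 (3,0) count=1: revealed 0 new [(none)] -> total=11

Answer: .....
.....
.###.
####.
####.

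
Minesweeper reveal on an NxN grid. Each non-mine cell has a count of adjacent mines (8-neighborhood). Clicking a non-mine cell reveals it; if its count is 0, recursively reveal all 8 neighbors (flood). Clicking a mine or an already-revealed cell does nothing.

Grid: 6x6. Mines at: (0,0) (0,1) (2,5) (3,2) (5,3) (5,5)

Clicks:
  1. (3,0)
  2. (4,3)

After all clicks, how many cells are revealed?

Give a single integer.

Click 1 (3,0) count=0: revealed 12 new [(1,0) (1,1) (2,0) (2,1) (3,0) (3,1) (4,0) (4,1) (4,2) (5,0) (5,1) (5,2)] -> total=12
Click 2 (4,3) count=2: revealed 1 new [(4,3)] -> total=13

Answer: 13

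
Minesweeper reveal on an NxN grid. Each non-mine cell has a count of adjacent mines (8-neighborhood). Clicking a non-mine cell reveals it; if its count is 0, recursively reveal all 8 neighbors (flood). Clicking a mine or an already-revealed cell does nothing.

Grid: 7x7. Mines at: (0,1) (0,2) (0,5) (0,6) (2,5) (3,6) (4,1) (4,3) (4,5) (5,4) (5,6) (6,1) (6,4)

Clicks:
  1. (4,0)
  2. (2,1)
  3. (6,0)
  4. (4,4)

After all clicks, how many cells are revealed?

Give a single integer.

Click 1 (4,0) count=1: revealed 1 new [(4,0)] -> total=1
Click 2 (2,1) count=0: revealed 15 new [(1,0) (1,1) (1,2) (1,3) (1,4) (2,0) (2,1) (2,2) (2,3) (2,4) (3,0) (3,1) (3,2) (3,3) (3,4)] -> total=16
Click 3 (6,0) count=1: revealed 1 new [(6,0)] -> total=17
Click 4 (4,4) count=3: revealed 1 new [(4,4)] -> total=18

Answer: 18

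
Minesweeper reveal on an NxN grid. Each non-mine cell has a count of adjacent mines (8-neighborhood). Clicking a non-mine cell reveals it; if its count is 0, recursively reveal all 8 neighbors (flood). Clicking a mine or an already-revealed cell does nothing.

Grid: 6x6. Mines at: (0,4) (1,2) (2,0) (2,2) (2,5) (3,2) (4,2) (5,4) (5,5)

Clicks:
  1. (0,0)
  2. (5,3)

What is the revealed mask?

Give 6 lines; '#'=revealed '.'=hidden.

Click 1 (0,0) count=0: revealed 4 new [(0,0) (0,1) (1,0) (1,1)] -> total=4
Click 2 (5,3) count=2: revealed 1 new [(5,3)] -> total=5

Answer: ##....
##....
......
......
......
...#..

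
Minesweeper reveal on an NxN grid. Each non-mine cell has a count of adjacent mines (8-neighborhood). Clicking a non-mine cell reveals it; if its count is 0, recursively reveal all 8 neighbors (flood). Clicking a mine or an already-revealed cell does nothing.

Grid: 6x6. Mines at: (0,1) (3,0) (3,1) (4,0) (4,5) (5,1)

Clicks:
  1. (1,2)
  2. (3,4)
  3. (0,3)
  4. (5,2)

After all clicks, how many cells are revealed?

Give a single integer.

Click 1 (1,2) count=1: revealed 1 new [(1,2)] -> total=1
Click 2 (3,4) count=1: revealed 1 new [(3,4)] -> total=2
Click 3 (0,3) count=0: revealed 20 new [(0,2) (0,3) (0,4) (0,5) (1,3) (1,4) (1,5) (2,2) (2,3) (2,4) (2,5) (3,2) (3,3) (3,5) (4,2) (4,3) (4,4) (5,2) (5,3) (5,4)] -> total=22
Click 4 (5,2) count=1: revealed 0 new [(none)] -> total=22

Answer: 22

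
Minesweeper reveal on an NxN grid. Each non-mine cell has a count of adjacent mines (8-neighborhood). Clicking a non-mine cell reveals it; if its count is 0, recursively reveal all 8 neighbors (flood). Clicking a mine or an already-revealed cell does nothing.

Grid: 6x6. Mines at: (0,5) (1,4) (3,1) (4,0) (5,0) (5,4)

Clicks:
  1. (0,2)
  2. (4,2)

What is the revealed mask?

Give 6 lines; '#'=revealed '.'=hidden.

Click 1 (0,2) count=0: revealed 12 new [(0,0) (0,1) (0,2) (0,3) (1,0) (1,1) (1,2) (1,3) (2,0) (2,1) (2,2) (2,3)] -> total=12
Click 2 (4,2) count=1: revealed 1 new [(4,2)] -> total=13

Answer: ####..
####..
####..
......
..#...
......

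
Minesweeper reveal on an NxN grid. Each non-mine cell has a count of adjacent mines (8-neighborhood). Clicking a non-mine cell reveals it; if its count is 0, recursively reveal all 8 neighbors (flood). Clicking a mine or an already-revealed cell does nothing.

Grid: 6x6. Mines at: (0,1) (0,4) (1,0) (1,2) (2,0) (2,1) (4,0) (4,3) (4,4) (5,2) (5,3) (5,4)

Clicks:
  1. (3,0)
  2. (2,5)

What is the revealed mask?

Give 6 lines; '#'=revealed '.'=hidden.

Click 1 (3,0) count=3: revealed 1 new [(3,0)] -> total=1
Click 2 (2,5) count=0: revealed 9 new [(1,3) (1,4) (1,5) (2,3) (2,4) (2,5) (3,3) (3,4) (3,5)] -> total=10

Answer: ......
...###
...###
#..###
......
......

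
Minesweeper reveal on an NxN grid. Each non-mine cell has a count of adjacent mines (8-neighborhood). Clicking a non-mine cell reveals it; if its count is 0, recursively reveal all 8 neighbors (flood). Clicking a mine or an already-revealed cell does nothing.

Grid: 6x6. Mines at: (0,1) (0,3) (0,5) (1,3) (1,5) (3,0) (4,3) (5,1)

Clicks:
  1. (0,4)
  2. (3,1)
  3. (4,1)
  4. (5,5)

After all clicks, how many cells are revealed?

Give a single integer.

Click 1 (0,4) count=4: revealed 1 new [(0,4)] -> total=1
Click 2 (3,1) count=1: revealed 1 new [(3,1)] -> total=2
Click 3 (4,1) count=2: revealed 1 new [(4,1)] -> total=3
Click 4 (5,5) count=0: revealed 8 new [(2,4) (2,5) (3,4) (3,5) (4,4) (4,5) (5,4) (5,5)] -> total=11

Answer: 11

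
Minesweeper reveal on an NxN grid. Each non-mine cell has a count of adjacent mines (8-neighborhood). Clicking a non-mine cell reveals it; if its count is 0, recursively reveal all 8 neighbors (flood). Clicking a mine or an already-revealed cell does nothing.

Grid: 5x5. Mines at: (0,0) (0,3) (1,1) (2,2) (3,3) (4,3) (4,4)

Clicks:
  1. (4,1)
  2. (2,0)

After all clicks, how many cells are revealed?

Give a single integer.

Answer: 8

Derivation:
Click 1 (4,1) count=0: revealed 8 new [(2,0) (2,1) (3,0) (3,1) (3,2) (4,0) (4,1) (4,2)] -> total=8
Click 2 (2,0) count=1: revealed 0 new [(none)] -> total=8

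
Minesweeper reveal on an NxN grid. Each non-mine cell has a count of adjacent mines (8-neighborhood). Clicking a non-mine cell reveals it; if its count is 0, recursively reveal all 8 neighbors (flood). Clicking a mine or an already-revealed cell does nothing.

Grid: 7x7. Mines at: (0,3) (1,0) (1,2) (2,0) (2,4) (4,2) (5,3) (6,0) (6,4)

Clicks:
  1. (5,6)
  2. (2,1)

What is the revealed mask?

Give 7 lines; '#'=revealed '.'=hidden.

Click 1 (5,6) count=0: revealed 19 new [(0,4) (0,5) (0,6) (1,4) (1,5) (1,6) (2,5) (2,6) (3,4) (3,5) (3,6) (4,4) (4,5) (4,6) (5,4) (5,5) (5,6) (6,5) (6,6)] -> total=19
Click 2 (2,1) count=3: revealed 1 new [(2,1)] -> total=20

Answer: ....###
....###
.#...##
....###
....###
....###
.....##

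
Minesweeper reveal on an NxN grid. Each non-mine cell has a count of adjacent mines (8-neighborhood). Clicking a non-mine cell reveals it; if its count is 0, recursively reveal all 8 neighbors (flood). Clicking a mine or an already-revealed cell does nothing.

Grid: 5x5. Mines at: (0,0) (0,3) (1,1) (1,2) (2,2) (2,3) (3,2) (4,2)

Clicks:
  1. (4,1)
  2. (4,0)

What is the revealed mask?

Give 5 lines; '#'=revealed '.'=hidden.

Click 1 (4,1) count=2: revealed 1 new [(4,1)] -> total=1
Click 2 (4,0) count=0: revealed 5 new [(2,0) (2,1) (3,0) (3,1) (4,0)] -> total=6

Answer: .....
.....
##...
##...
##...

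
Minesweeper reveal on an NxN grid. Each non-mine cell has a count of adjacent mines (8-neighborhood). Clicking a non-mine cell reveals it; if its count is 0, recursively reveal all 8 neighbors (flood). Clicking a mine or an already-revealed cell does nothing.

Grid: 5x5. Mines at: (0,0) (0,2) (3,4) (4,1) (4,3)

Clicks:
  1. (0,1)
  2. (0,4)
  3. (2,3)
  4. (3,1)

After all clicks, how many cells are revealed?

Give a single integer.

Click 1 (0,1) count=2: revealed 1 new [(0,1)] -> total=1
Click 2 (0,4) count=0: revealed 6 new [(0,3) (0,4) (1,3) (1,4) (2,3) (2,4)] -> total=7
Click 3 (2,3) count=1: revealed 0 new [(none)] -> total=7
Click 4 (3,1) count=1: revealed 1 new [(3,1)] -> total=8

Answer: 8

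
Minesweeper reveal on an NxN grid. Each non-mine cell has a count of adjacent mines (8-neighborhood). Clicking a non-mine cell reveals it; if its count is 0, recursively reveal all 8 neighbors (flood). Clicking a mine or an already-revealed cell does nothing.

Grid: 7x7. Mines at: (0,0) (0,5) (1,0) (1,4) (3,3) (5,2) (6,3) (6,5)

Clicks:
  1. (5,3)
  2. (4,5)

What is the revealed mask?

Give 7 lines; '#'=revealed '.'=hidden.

Click 1 (5,3) count=2: revealed 1 new [(5,3)] -> total=1
Click 2 (4,5) count=0: revealed 14 new [(1,5) (1,6) (2,4) (2,5) (2,6) (3,4) (3,5) (3,6) (4,4) (4,5) (4,6) (5,4) (5,5) (5,6)] -> total=15

Answer: .......
.....##
....###
....###
....###
...####
.......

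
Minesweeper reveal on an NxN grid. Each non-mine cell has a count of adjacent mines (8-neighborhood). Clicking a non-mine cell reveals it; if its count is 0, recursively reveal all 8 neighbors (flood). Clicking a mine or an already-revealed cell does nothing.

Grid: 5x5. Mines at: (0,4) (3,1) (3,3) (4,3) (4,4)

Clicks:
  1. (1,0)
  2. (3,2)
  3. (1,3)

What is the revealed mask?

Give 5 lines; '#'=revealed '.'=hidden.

Answer: ####.
####.
####.
..#..
.....

Derivation:
Click 1 (1,0) count=0: revealed 12 new [(0,0) (0,1) (0,2) (0,3) (1,0) (1,1) (1,2) (1,3) (2,0) (2,1) (2,2) (2,3)] -> total=12
Click 2 (3,2) count=3: revealed 1 new [(3,2)] -> total=13
Click 3 (1,3) count=1: revealed 0 new [(none)] -> total=13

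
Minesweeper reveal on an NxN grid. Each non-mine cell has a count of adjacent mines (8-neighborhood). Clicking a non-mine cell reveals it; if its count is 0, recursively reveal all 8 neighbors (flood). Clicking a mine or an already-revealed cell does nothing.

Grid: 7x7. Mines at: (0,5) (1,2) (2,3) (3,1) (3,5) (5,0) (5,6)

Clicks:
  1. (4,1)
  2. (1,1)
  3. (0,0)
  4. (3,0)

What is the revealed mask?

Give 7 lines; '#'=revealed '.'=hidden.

Answer: ##.....
##.....
##.....
#......
.#.....
.......
.......

Derivation:
Click 1 (4,1) count=2: revealed 1 new [(4,1)] -> total=1
Click 2 (1,1) count=1: revealed 1 new [(1,1)] -> total=2
Click 3 (0,0) count=0: revealed 5 new [(0,0) (0,1) (1,0) (2,0) (2,1)] -> total=7
Click 4 (3,0) count=1: revealed 1 new [(3,0)] -> total=8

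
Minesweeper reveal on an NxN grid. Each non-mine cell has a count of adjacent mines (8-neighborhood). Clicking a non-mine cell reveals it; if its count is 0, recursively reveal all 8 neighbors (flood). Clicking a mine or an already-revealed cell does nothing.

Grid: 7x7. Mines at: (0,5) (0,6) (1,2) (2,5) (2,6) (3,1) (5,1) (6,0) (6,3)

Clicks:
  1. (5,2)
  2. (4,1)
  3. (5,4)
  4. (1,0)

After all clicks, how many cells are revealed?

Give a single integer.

Click 1 (5,2) count=2: revealed 1 new [(5,2)] -> total=1
Click 2 (4,1) count=2: revealed 1 new [(4,1)] -> total=2
Click 3 (5,4) count=1: revealed 1 new [(5,4)] -> total=3
Click 4 (1,0) count=0: revealed 6 new [(0,0) (0,1) (1,0) (1,1) (2,0) (2,1)] -> total=9

Answer: 9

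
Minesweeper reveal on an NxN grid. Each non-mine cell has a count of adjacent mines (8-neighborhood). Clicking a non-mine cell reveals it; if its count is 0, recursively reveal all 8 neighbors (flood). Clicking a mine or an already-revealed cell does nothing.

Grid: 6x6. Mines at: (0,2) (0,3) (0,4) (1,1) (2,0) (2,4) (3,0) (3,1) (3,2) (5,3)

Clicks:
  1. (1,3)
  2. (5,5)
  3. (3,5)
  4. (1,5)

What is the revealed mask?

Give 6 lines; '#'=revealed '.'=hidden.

Click 1 (1,3) count=4: revealed 1 new [(1,3)] -> total=1
Click 2 (5,5) count=0: revealed 6 new [(3,4) (3,5) (4,4) (4,5) (5,4) (5,5)] -> total=7
Click 3 (3,5) count=1: revealed 0 new [(none)] -> total=7
Click 4 (1,5) count=2: revealed 1 new [(1,5)] -> total=8

Answer: ......
...#.#
......
....##
....##
....##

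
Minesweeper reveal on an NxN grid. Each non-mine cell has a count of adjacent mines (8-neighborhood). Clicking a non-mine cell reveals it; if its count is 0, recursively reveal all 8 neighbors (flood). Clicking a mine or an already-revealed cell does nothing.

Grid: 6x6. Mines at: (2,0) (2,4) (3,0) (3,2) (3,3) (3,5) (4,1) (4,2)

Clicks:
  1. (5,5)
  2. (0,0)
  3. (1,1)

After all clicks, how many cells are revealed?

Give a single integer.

Click 1 (5,5) count=0: revealed 6 new [(4,3) (4,4) (4,5) (5,3) (5,4) (5,5)] -> total=6
Click 2 (0,0) count=0: revealed 15 new [(0,0) (0,1) (0,2) (0,3) (0,4) (0,5) (1,0) (1,1) (1,2) (1,3) (1,4) (1,5) (2,1) (2,2) (2,3)] -> total=21
Click 3 (1,1) count=1: revealed 0 new [(none)] -> total=21

Answer: 21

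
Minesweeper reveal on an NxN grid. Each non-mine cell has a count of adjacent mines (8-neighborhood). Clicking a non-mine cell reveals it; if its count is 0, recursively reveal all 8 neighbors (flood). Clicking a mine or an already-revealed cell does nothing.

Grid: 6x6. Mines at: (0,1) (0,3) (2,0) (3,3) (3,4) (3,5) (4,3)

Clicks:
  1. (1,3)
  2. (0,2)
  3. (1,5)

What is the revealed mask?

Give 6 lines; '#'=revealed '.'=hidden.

Answer: ..#.##
...###
....##
......
......
......

Derivation:
Click 1 (1,3) count=1: revealed 1 new [(1,3)] -> total=1
Click 2 (0,2) count=2: revealed 1 new [(0,2)] -> total=2
Click 3 (1,5) count=0: revealed 6 new [(0,4) (0,5) (1,4) (1,5) (2,4) (2,5)] -> total=8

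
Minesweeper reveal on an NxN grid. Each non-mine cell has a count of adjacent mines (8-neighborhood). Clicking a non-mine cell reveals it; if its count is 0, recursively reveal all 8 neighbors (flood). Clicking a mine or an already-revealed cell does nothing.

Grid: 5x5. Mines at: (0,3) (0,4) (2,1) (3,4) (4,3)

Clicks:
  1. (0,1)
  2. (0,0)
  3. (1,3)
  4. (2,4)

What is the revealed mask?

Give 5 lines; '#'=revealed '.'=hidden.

Answer: ###..
####.
....#
.....
.....

Derivation:
Click 1 (0,1) count=0: revealed 6 new [(0,0) (0,1) (0,2) (1,0) (1,1) (1,2)] -> total=6
Click 2 (0,0) count=0: revealed 0 new [(none)] -> total=6
Click 3 (1,3) count=2: revealed 1 new [(1,3)] -> total=7
Click 4 (2,4) count=1: revealed 1 new [(2,4)] -> total=8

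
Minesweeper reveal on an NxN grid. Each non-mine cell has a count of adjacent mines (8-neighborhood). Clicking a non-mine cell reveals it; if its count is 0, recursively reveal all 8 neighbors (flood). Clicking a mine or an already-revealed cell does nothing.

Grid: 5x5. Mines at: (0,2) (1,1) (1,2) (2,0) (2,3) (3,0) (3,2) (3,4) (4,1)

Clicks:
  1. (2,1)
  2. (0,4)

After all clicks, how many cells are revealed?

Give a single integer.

Answer: 5

Derivation:
Click 1 (2,1) count=5: revealed 1 new [(2,1)] -> total=1
Click 2 (0,4) count=0: revealed 4 new [(0,3) (0,4) (1,3) (1,4)] -> total=5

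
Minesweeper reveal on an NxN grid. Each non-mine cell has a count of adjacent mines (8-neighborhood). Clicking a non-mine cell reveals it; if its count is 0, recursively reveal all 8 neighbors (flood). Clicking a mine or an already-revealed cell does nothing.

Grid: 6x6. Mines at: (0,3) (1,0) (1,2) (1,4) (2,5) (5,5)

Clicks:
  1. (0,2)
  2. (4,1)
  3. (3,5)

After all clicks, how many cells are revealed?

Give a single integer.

Answer: 22

Derivation:
Click 1 (0,2) count=2: revealed 1 new [(0,2)] -> total=1
Click 2 (4,1) count=0: revealed 20 new [(2,0) (2,1) (2,2) (2,3) (2,4) (3,0) (3,1) (3,2) (3,3) (3,4) (4,0) (4,1) (4,2) (4,3) (4,4) (5,0) (5,1) (5,2) (5,3) (5,4)] -> total=21
Click 3 (3,5) count=1: revealed 1 new [(3,5)] -> total=22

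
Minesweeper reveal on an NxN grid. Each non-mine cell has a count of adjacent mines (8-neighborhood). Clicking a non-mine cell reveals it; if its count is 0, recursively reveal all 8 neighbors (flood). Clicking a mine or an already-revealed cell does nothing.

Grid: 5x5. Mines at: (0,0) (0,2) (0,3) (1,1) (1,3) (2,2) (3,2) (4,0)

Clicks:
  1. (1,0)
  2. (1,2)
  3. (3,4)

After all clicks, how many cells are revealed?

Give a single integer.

Answer: 8

Derivation:
Click 1 (1,0) count=2: revealed 1 new [(1,0)] -> total=1
Click 2 (1,2) count=5: revealed 1 new [(1,2)] -> total=2
Click 3 (3,4) count=0: revealed 6 new [(2,3) (2,4) (3,3) (3,4) (4,3) (4,4)] -> total=8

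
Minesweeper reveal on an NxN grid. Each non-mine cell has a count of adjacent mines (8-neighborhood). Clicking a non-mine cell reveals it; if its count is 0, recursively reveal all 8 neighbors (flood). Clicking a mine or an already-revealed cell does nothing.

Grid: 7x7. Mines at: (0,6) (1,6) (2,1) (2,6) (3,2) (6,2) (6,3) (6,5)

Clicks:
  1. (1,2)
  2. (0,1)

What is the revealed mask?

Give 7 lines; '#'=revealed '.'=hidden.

Click 1 (1,2) count=1: revealed 1 new [(1,2)] -> total=1
Click 2 (0,1) count=0: revealed 27 new [(0,0) (0,1) (0,2) (0,3) (0,4) (0,5) (1,0) (1,1) (1,3) (1,4) (1,5) (2,2) (2,3) (2,4) (2,5) (3,3) (3,4) (3,5) (3,6) (4,3) (4,4) (4,5) (4,6) (5,3) (5,4) (5,5) (5,6)] -> total=28

Answer: ######.
######.
..####.
...####
...####
...####
.......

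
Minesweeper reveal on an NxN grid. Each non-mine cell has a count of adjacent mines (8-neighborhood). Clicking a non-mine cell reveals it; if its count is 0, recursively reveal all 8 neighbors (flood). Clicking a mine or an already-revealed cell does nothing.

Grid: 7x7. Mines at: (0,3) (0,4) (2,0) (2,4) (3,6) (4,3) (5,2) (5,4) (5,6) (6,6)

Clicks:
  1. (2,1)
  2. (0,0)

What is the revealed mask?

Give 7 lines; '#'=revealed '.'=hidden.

Answer: ###....
###....
.#.....
.......
.......
.......
.......

Derivation:
Click 1 (2,1) count=1: revealed 1 new [(2,1)] -> total=1
Click 2 (0,0) count=0: revealed 6 new [(0,0) (0,1) (0,2) (1,0) (1,1) (1,2)] -> total=7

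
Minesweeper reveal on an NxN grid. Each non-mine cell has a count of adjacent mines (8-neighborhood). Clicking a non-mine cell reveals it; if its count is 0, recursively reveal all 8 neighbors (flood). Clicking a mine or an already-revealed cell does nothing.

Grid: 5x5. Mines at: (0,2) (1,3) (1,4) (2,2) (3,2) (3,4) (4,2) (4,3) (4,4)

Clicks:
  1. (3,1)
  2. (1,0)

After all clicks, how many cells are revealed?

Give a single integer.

Answer: 10

Derivation:
Click 1 (3,1) count=3: revealed 1 new [(3,1)] -> total=1
Click 2 (1,0) count=0: revealed 9 new [(0,0) (0,1) (1,0) (1,1) (2,0) (2,1) (3,0) (4,0) (4,1)] -> total=10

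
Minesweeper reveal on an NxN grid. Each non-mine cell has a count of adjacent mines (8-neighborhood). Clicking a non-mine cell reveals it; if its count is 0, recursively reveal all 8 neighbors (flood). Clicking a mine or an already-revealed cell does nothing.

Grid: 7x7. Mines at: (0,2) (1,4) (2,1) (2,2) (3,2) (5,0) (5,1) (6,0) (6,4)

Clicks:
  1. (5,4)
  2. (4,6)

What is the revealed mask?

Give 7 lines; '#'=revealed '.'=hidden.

Answer: .....##
.....##
...####
...####
...####
...####
.....##

Derivation:
Click 1 (5,4) count=1: revealed 1 new [(5,4)] -> total=1
Click 2 (4,6) count=0: revealed 21 new [(0,5) (0,6) (1,5) (1,6) (2,3) (2,4) (2,5) (2,6) (3,3) (3,4) (3,5) (3,6) (4,3) (4,4) (4,5) (4,6) (5,3) (5,5) (5,6) (6,5) (6,6)] -> total=22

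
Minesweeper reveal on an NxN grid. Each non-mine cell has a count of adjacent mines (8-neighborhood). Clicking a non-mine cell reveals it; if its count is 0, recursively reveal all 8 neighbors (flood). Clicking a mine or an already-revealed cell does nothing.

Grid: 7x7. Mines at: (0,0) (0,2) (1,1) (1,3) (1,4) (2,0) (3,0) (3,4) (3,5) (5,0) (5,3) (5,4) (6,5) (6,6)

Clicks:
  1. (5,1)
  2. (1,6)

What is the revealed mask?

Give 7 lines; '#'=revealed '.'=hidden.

Click 1 (5,1) count=1: revealed 1 new [(5,1)] -> total=1
Click 2 (1,6) count=0: revealed 6 new [(0,5) (0,6) (1,5) (1,6) (2,5) (2,6)] -> total=7

Answer: .....##
.....##
.....##
.......
.......
.#.....
.......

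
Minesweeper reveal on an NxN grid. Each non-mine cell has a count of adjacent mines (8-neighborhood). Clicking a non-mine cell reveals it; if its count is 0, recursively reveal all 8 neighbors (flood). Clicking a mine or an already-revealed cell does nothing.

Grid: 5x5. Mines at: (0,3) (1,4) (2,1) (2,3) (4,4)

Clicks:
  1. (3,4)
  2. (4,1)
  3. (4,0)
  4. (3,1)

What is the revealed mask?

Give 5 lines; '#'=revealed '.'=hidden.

Click 1 (3,4) count=2: revealed 1 new [(3,4)] -> total=1
Click 2 (4,1) count=0: revealed 8 new [(3,0) (3,1) (3,2) (3,3) (4,0) (4,1) (4,2) (4,3)] -> total=9
Click 3 (4,0) count=0: revealed 0 new [(none)] -> total=9
Click 4 (3,1) count=1: revealed 0 new [(none)] -> total=9

Answer: .....
.....
.....
#####
####.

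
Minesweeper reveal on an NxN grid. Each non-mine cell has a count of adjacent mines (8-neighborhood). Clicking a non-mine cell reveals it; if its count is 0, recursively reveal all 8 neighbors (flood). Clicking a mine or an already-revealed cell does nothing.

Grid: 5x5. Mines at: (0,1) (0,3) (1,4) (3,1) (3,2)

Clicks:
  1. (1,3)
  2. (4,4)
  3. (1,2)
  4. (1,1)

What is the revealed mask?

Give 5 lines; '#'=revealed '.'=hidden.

Click 1 (1,3) count=2: revealed 1 new [(1,3)] -> total=1
Click 2 (4,4) count=0: revealed 6 new [(2,3) (2,4) (3,3) (3,4) (4,3) (4,4)] -> total=7
Click 3 (1,2) count=2: revealed 1 new [(1,2)] -> total=8
Click 4 (1,1) count=1: revealed 1 new [(1,1)] -> total=9

Answer: .....
.###.
...##
...##
...##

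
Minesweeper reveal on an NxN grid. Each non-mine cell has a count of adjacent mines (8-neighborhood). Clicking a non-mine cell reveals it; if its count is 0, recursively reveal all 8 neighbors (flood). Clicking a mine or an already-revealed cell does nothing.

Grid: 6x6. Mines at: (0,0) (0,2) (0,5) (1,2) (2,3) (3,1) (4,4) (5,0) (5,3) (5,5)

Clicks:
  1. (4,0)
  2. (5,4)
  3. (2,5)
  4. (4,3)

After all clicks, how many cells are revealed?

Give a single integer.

Answer: 9

Derivation:
Click 1 (4,0) count=2: revealed 1 new [(4,0)] -> total=1
Click 2 (5,4) count=3: revealed 1 new [(5,4)] -> total=2
Click 3 (2,5) count=0: revealed 6 new [(1,4) (1,5) (2,4) (2,5) (3,4) (3,5)] -> total=8
Click 4 (4,3) count=2: revealed 1 new [(4,3)] -> total=9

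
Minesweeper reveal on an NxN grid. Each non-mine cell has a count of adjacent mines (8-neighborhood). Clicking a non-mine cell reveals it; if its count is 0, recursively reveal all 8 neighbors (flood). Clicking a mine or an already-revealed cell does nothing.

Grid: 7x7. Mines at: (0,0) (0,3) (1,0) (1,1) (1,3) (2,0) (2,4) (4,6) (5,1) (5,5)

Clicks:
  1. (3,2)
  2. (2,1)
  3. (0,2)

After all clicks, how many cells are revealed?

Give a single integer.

Click 1 (3,2) count=0: revealed 17 new [(2,1) (2,2) (2,3) (3,1) (3,2) (3,3) (3,4) (4,1) (4,2) (4,3) (4,4) (5,2) (5,3) (5,4) (6,2) (6,3) (6,4)] -> total=17
Click 2 (2,1) count=3: revealed 0 new [(none)] -> total=17
Click 3 (0,2) count=3: revealed 1 new [(0,2)] -> total=18

Answer: 18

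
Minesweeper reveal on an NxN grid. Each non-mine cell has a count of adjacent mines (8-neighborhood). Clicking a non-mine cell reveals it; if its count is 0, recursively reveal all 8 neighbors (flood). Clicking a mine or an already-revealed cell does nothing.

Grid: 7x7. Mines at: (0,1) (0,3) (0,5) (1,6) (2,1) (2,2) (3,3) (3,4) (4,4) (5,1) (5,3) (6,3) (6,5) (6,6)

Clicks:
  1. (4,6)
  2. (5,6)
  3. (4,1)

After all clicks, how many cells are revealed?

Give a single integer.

Click 1 (4,6) count=0: revealed 8 new [(2,5) (2,6) (3,5) (3,6) (4,5) (4,6) (5,5) (5,6)] -> total=8
Click 2 (5,6) count=2: revealed 0 new [(none)] -> total=8
Click 3 (4,1) count=1: revealed 1 new [(4,1)] -> total=9

Answer: 9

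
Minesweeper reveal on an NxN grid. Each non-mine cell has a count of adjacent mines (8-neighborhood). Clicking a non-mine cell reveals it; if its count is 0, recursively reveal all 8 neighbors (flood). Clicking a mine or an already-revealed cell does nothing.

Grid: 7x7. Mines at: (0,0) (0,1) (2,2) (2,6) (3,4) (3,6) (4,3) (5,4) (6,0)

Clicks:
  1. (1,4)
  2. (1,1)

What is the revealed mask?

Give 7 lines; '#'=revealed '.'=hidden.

Answer: ..#####
.######
...###.
.......
.......
.......
.......

Derivation:
Click 1 (1,4) count=0: revealed 13 new [(0,2) (0,3) (0,4) (0,5) (0,6) (1,2) (1,3) (1,4) (1,5) (1,6) (2,3) (2,4) (2,5)] -> total=13
Click 2 (1,1) count=3: revealed 1 new [(1,1)] -> total=14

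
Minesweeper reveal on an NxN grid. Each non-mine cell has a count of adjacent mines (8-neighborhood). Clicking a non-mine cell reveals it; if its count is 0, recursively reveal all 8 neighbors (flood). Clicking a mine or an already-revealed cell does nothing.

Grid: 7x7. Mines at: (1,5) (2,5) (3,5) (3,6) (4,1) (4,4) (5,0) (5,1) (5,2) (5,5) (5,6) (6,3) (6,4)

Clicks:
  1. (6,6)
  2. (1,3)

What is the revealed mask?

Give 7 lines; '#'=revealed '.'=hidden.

Click 1 (6,6) count=2: revealed 1 new [(6,6)] -> total=1
Click 2 (1,3) count=0: revealed 20 new [(0,0) (0,1) (0,2) (0,3) (0,4) (1,0) (1,1) (1,2) (1,3) (1,4) (2,0) (2,1) (2,2) (2,3) (2,4) (3,0) (3,1) (3,2) (3,3) (3,4)] -> total=21

Answer: #####..
#####..
#####..
#####..
.......
.......
......#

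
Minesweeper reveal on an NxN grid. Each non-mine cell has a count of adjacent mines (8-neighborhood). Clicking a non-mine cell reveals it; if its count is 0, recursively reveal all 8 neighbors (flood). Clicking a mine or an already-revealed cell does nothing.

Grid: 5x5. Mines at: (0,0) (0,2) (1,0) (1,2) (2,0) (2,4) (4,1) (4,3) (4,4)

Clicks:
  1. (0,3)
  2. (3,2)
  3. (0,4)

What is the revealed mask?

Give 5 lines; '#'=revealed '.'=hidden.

Answer: ...##
...##
.....
..#..
.....

Derivation:
Click 1 (0,3) count=2: revealed 1 new [(0,3)] -> total=1
Click 2 (3,2) count=2: revealed 1 new [(3,2)] -> total=2
Click 3 (0,4) count=0: revealed 3 new [(0,4) (1,3) (1,4)] -> total=5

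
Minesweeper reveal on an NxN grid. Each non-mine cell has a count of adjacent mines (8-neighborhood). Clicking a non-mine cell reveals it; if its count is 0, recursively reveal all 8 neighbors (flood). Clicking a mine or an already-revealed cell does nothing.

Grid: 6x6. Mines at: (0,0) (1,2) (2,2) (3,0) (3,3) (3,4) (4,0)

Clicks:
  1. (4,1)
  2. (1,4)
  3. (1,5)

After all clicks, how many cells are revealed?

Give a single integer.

Click 1 (4,1) count=2: revealed 1 new [(4,1)] -> total=1
Click 2 (1,4) count=0: revealed 9 new [(0,3) (0,4) (0,5) (1,3) (1,4) (1,5) (2,3) (2,4) (2,5)] -> total=10
Click 3 (1,5) count=0: revealed 0 new [(none)] -> total=10

Answer: 10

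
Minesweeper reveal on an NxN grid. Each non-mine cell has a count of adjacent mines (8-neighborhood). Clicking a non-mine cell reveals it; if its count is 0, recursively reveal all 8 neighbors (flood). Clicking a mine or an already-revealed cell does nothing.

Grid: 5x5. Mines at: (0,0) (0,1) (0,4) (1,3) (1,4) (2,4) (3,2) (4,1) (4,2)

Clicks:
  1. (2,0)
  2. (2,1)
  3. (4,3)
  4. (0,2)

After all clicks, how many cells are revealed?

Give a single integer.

Click 1 (2,0) count=0: revealed 6 new [(1,0) (1,1) (2,0) (2,1) (3,0) (3,1)] -> total=6
Click 2 (2,1) count=1: revealed 0 new [(none)] -> total=6
Click 3 (4,3) count=2: revealed 1 new [(4,3)] -> total=7
Click 4 (0,2) count=2: revealed 1 new [(0,2)] -> total=8

Answer: 8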